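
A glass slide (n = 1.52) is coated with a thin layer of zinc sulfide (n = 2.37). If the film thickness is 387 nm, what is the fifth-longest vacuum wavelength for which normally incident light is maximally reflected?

At the upper boundary (n = 1.0 to n = 2.37) the reflected ray undergoes a half-wave phase shift.
At the lower boundary (n = 2.37 to n = 1.52) the reflected ray undergoes no phase shift.
Exactly one π shift → a net half-wave offset.
For strong reflection here: 2 n t = (m + ½) λ.
λ = 2 n t / (m + ½). The fifth-longest wavelength is m = 4: λ = 2 × 2.37 × 387 / 4.50 = 408 nm.

408 nm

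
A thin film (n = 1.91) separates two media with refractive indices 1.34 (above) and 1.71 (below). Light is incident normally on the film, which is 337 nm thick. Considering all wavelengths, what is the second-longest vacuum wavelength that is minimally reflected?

At the upper boundary (n = 1.34 to n = 1.91) the reflected ray undergoes a half-wave phase shift.
Ray reflecting at the bottom interface goes from n = 1.91 toward n = 1.71: no phase shift.
Net: one phase inversion between the two reflected rays.
For dark reflection here: 2 n t = m λ.
λ = 2 n t / m. The second-longest wavelength is m = 2: λ = 2 × 1.91 × 337 / 2.00 = 644 nm.

644 nm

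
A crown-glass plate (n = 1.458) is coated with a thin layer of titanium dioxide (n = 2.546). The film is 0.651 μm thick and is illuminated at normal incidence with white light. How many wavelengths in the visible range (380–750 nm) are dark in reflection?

4

At the upper boundary (n = 1.0 to n = 2.546) the reflected ray undergoes a half-wave phase shift.
Ray reflecting at the bottom interface goes from n = 2.546 toward n = 1.458: no phase shift.
Net: one phase inversion between the two reflected rays.
With one net inversion, destructive interference in reflection requires 2 n t = m λ.
λ = 2 n t / m = 3315 / m nm.
m=4: 829 nm (IR); m=5: 663 nm (visible); m=6: 552 nm (visible); m=7: 474 nm (visible); m=8: 414 nm (visible); m=9: 368 nm (UV).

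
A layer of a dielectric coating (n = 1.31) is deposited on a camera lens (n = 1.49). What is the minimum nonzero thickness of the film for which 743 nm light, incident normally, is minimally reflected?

142 nm

Top surface (1.0 → 1.31): reflection off a higher-index medium gives a half-wave phase shift.
Ray reflecting at the bottom interface goes from n = 1.31 toward n = 1.49: a half-wave phase shift.
Net: no relative phase inversion (both shifts match).
For weak reflection here: 2 n t = (m + ½) λ.
Minimum at m = 0: t = λ / (4 n) = 743 / (4 × 1.31) = 142 nm.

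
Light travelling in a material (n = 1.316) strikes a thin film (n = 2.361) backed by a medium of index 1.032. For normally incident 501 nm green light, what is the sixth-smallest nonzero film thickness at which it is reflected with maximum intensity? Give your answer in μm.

0.584 μm

At the upper boundary (n = 1.316 to n = 2.361) the reflected ray undergoes a half-wave phase shift.
At the lower boundary (n = 2.361 to n = 1.032) the reflected ray undergoes no phase shift.
The two reflections differ by half a wavelength.
So the condition for constructive reflection is 2 n t = (m + ½) λ.
The sixth-smallest nonzero thickness corresponds to m = 5: t = (m + ½) λ / (2 n) = 5.50 × 501 / (2 × 2.361) = 584 nm.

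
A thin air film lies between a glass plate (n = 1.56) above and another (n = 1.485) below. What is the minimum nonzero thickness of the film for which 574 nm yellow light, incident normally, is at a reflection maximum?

Ray reflecting at the top interface goes from n = 1.56 toward n = 1.0: no phase shift.
At the lower boundary (n = 1.0 to n = 1.485) the reflected ray undergoes a half-wave phase shift.
Exactly one π shift → a net half-wave offset.
For strong reflection here: 2 n t = (m + ½) λ.
Minimum at m = 0: t = λ / (4 n) = 574 / (4 × 1.0) = 144 nm.

144 nm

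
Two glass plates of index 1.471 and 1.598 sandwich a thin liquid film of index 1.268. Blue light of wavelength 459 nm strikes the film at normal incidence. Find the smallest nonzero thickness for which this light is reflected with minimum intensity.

At the upper boundary (n = 1.471 to n = 1.268) the reflected ray undergoes no phase shift.
At the lower boundary (n = 1.268 to n = 1.598) the reflected ray undergoes a half-wave phase shift.
The two reflections differ by half a wavelength.
For minimum reflection here: 2 n t = m λ.
The smallest nonzero thickness corresponds to m = 1: t = m λ / (2 n) = 1.00 × 459 / (2 × 1.268) = 181 nm.

181 nm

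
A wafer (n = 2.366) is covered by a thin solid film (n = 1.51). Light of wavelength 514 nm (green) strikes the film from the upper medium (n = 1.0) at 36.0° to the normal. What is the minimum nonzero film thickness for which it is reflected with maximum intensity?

185 nm

Ray reflecting at the top interface goes from n = 1.0 toward n = 1.51: a half-wave phase shift.
At the lower boundary (n = 1.51 to n = 2.366) the reflected ray undergoes a half-wave phase shift.
Zero or two π shifts → no net half-wave offset.
So the condition for constructive reflection is 2 n t cos θ_r = m λ.
Snell's law: 1.0 sin 36.0° = 1.51 sin θ_r → sin θ_r = 0.389, cos θ_r = 0.921.
Minimum nonzero at m = 1: t = λ / (2 n cos θ_r) = 514 / (2 × 1.51 × 0.921) = 185 nm.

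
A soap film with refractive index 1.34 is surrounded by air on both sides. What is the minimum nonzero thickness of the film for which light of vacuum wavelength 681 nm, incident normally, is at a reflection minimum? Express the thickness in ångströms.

2541 Å

Ray reflecting at the top interface goes from n = 1.0 toward n = 1.34: a half-wave phase shift.
Ray reflecting at the bottom interface goes from n = 1.34 toward n = 1.0: no phase shift.
Net: one phase inversion between the two reflected rays.
So the condition for destructive reflection is 2 n t = m λ.
Minimum nonzero at m = 1: t = λ / (2 n) = 681 / (2 × 1.34) = 254 nm.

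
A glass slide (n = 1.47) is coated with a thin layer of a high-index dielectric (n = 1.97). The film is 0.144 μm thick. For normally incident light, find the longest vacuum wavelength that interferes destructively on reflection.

567 nm

Ray reflecting at the top interface goes from n = 1.0 toward n = 1.97: a half-wave phase shift.
Bottom surface (1.97 → 1.47): reflection off a lower-index medium gives no phase shift.
Exactly one π shift → a net half-wave offset.
So the condition for destructive reflection is 2 n t = m λ.
λ = 2 n t / m. The longest wavelength is m = 1: λ = 2 × 1.97 × 144 / 1.00 = 567 nm.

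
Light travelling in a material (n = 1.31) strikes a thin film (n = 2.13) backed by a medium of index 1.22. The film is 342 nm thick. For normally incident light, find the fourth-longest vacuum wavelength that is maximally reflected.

416 nm

Top surface (1.31 → 2.13): reflection off a higher-index medium gives a half-wave phase shift.
At the lower boundary (n = 2.13 to n = 1.22) the reflected ray undergoes no phase shift.
The two reflections differ by half a wavelength.
For bright reflection here: 2 n t = (m + ½) λ.
λ = 2 n t / (m + ½). The fourth-longest wavelength is m = 3: λ = 2 × 2.13 × 342 / 3.50 = 416 nm.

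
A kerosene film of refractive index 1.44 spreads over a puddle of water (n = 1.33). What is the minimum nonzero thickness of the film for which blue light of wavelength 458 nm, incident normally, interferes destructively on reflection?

At the upper boundary (n = 1.0 to n = 1.44) the reflected ray undergoes a half-wave phase shift.
At the lower boundary (n = 1.44 to n = 1.33) the reflected ray undergoes no phase shift.
Exactly one π shift → a net half-wave offset.
So the condition for destructive reflection is 2 n t = m λ.
Minimum nonzero at m = 1: t = λ / (2 n) = 458 / (2 × 1.44) = 159 nm.

159 nm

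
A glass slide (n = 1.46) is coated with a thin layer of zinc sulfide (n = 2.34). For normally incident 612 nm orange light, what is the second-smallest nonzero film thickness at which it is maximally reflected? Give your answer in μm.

0.196 μm

Ray reflecting at the top interface goes from n = 1.0 toward n = 2.34: a half-wave phase shift.
Bottom surface (2.34 → 1.46): reflection off a lower-index medium gives no phase shift.
Exactly one π shift → a net half-wave offset.
For strong reflection here: 2 n t = (m + ½) λ.
The second-smallest nonzero thickness corresponds to m = 1: t = (m + ½) λ / (2 n) = 1.50 × 612 / (2 × 2.34) = 196 nm.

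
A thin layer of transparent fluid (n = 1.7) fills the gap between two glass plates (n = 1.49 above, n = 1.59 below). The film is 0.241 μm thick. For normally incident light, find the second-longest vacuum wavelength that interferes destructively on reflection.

Ray reflecting at the top interface goes from n = 1.49 toward n = 1.7: a half-wave phase shift.
Bottom surface (1.7 → 1.59): reflection off a lower-index medium gives no phase shift.
Net: one phase inversion between the two reflected rays.
With one net inversion, destructive interference in reflection requires 2 n t = m λ.
λ = 2 n t / m. The second-longest wavelength is m = 2: λ = 2 × 1.7 × 241 / 2.00 = 410 nm.

410 nm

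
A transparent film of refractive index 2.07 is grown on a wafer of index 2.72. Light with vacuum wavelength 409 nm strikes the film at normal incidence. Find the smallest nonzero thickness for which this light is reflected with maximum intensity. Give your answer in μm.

0.0988 μm

At the upper boundary (n = 1.0 to n = 2.07) the reflected ray undergoes a half-wave phase shift.
At the lower boundary (n = 2.07 to n = 2.72) the reflected ray undergoes a half-wave phase shift.
Zero or two π shifts → no net half-wave offset.
So the condition for constructive reflection is 2 n t = m λ.
The smallest nonzero thickness corresponds to m = 1: t = m λ / (2 n) = 1.00 × 409 / (2 × 2.07) = 98.8 nm.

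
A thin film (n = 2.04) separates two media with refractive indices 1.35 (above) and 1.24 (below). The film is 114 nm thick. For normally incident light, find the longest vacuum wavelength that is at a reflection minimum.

465 nm

Top surface (1.35 → 2.04): reflection off a higher-index medium gives a half-wave phase shift.
At the lower boundary (n = 2.04 to n = 1.24) the reflected ray undergoes no phase shift.
Exactly one π shift → a net half-wave offset.
So the condition for destructive reflection is 2 n t = m λ.
λ = 2 n t / m. The longest wavelength is m = 1: λ = 2 × 2.04 × 114 / 1.00 = 465 nm.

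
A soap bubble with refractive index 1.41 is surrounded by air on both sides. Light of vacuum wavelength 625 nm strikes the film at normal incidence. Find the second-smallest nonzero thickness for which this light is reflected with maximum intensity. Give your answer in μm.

0.332 μm

Ray reflecting at the top interface goes from n = 1.0 toward n = 1.41: a half-wave phase shift.
Ray reflecting at the bottom interface goes from n = 1.41 toward n = 1.0: no phase shift.
Exactly one π shift → a net half-wave offset.
So the condition for constructive reflection is 2 n t = (m + ½) λ.
The second-smallest nonzero thickness corresponds to m = 1: t = (m + ½) λ / (2 n) = 1.50 × 625 / (2 × 1.41) = 332 nm.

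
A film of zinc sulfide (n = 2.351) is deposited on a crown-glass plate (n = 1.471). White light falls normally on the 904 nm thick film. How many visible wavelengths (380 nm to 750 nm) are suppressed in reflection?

6

Top surface (1.0 → 2.351): reflection off a higher-index medium gives a half-wave phase shift.
Ray reflecting at the bottom interface goes from n = 2.351 toward n = 1.471: no phase shift.
The two reflections differ by half a wavelength.
So the condition for destructive reflection is 2 n t = m λ.
λ = 2 n t / m = 4251 / m nm.
m=5: 850 nm (IR); m=6: 708 nm (visible); m=7: 607 nm (visible); m=8: 531 nm (visible); m=9: 472 nm (visible); m=10: 425 nm (visible); m=11: 386 nm (visible); m=12: 354 nm (UV).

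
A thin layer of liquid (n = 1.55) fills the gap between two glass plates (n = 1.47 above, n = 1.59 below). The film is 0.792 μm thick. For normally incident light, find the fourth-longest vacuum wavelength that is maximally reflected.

614 nm

Ray reflecting at the top interface goes from n = 1.47 toward n = 1.55: a half-wave phase shift.
Bottom surface (1.55 → 1.59): reflection off a higher-index medium gives a half-wave phase shift.
Net: no relative phase inversion (both shifts match).
With no net inversion, constructive interference in reflection requires 2 n t = m λ.
λ = 2 n t / m. The fourth-longest wavelength is m = 4: λ = 2 × 1.55 × 792 / 4.00 = 614 nm.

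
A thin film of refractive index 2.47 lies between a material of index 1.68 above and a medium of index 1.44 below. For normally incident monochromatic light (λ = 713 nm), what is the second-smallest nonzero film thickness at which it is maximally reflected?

216 nm

Top surface (1.68 → 2.47): reflection off a higher-index medium gives a half-wave phase shift.
Bottom surface (2.47 → 1.44): reflection off a lower-index medium gives no phase shift.
Exactly one π shift → a net half-wave offset.
So the condition for constructive reflection is 2 n t = (m + ½) λ.
The second-smallest nonzero thickness corresponds to m = 1: t = (m + ½) λ / (2 n) = 1.50 × 713 / (2 × 2.47) = 216 nm.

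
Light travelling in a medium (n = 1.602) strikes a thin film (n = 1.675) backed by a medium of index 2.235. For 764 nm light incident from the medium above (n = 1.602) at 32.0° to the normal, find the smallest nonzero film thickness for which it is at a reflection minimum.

Ray reflecting at the top interface goes from n = 1.602 toward n = 1.675: a half-wave phase shift.
At the lower boundary (n = 1.675 to n = 2.235) the reflected ray undergoes a half-wave phase shift.
The two reflections carry the same phase change, so no net offset.
With no net inversion, destructive interference in reflection requires 2 n t cos θ_r = (m + ½) λ.
Snell's law: 1.602 sin 32.0° = 1.675 sin θ_r → sin θ_r = 0.507, cos θ_r = 0.862.
Minimum at m = 0: t = λ / (4 n cos θ_r) = 764 / (4 × 1.675 × 0.862) = 132 nm.

132 nm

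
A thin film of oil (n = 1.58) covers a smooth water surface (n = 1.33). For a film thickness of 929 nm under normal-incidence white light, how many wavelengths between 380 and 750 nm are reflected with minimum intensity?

At the upper boundary (n = 1.0 to n = 1.58) the reflected ray undergoes a half-wave phase shift.
Ray reflecting at the bottom interface goes from n = 1.58 toward n = 1.33: no phase shift.
The two reflections differ by half a wavelength.
So the condition for destructive reflection is 2 n t = m λ.
λ = 2 n t / m = 2936 / m nm.
m=3: 979 nm (IR); m=4: 734 nm (visible); m=5: 587 nm (visible); m=6: 489 nm (visible); m=7: 419 nm (visible); m=8: 367 nm (UV).

4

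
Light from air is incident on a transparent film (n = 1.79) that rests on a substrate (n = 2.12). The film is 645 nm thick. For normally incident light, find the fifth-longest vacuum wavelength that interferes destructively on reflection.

513 nm

At the upper boundary (n = 1.0 to n = 1.79) the reflected ray undergoes a half-wave phase shift.
Bottom surface (1.79 → 2.12): reflection off a higher-index medium gives a half-wave phase shift.
Zero or two π shifts → no net half-wave offset.
With no net inversion, destructive interference in reflection requires 2 n t = (m + ½) λ.
λ = 2 n t / (m + ½). The fifth-longest wavelength is m = 4: λ = 2 × 1.79 × 645 / 4.50 = 513 nm.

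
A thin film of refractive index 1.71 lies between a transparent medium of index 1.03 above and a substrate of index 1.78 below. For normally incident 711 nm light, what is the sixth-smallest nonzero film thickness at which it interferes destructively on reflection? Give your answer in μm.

Top surface (1.03 → 1.71): reflection off a higher-index medium gives a half-wave phase shift.
Bottom surface (1.71 → 1.78): reflection off a higher-index medium gives a half-wave phase shift.
The two reflections carry the same phase change, so no net offset.
So the condition for destructive reflection is 2 n t = (m + ½) λ.
The sixth-smallest nonzero thickness corresponds to m = 5: t = (m + ½) λ / (2 n) = 5.50 × 711 / (2 × 1.71) = 1143 nm.

1.14 μm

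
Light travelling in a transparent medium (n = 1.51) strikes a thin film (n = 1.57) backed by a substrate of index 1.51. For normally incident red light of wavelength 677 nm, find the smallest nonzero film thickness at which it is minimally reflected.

216 nm

Top surface (1.51 → 1.57): reflection off a higher-index medium gives a half-wave phase shift.
Ray reflecting at the bottom interface goes from n = 1.57 toward n = 1.51: no phase shift.
The two reflections differ by half a wavelength.
With one net inversion, destructive interference in reflection requires 2 n t = m λ.
Minimum nonzero at m = 1: t = λ / (2 n) = 677 / (2 × 1.57) = 216 nm.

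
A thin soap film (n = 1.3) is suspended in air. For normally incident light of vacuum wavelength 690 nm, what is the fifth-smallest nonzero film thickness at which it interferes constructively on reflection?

1194 nm

At the upper boundary (n = 1.0 to n = 1.3) the reflected ray undergoes a half-wave phase shift.
At the lower boundary (n = 1.3 to n = 1.0) the reflected ray undergoes no phase shift.
Exactly one π shift → a net half-wave offset.
With one net inversion, constructive interference in reflection requires 2 n t = (m + ½) λ.
The fifth-smallest nonzero thickness corresponds to m = 4: t = (m + ½) λ / (2 n) = 4.50 × 690 / (2 × 1.3) = 1194 nm.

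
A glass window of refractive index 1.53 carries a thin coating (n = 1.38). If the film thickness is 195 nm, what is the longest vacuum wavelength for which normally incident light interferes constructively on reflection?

At the upper boundary (n = 1.0 to n = 1.38) the reflected ray undergoes a half-wave phase shift.
Bottom surface (1.38 → 1.53): reflection off a higher-index medium gives a half-wave phase shift.
Net: no relative phase inversion (both shifts match).
So the condition for constructive reflection is 2 n t = m λ.
λ = 2 n t / m. The longest wavelength is m = 1: λ = 2 × 1.38 × 195 / 1.00 = 538 nm.

538 nm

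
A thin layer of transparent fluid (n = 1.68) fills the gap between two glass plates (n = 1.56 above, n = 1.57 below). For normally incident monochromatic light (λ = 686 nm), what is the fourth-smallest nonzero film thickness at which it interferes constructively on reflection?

715 nm

Ray reflecting at the top interface goes from n = 1.56 toward n = 1.68: a half-wave phase shift.
Ray reflecting at the bottom interface goes from n = 1.68 toward n = 1.57: no phase shift.
Net: one phase inversion between the two reflected rays.
For bright reflection here: 2 n t = (m + ½) λ.
The fourth-smallest nonzero thickness corresponds to m = 3: t = (m + ½) λ / (2 n) = 3.50 × 686 / (2 × 1.68) = 715 nm.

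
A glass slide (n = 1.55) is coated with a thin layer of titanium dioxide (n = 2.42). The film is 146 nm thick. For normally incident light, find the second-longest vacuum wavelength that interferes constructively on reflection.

At the upper boundary (n = 1.0 to n = 2.42) the reflected ray undergoes a half-wave phase shift.
Ray reflecting at the bottom interface goes from n = 2.42 toward n = 1.55: no phase shift.
The two reflections differ by half a wavelength.
With one net inversion, constructive interference in reflection requires 2 n t = (m + ½) λ.
λ = 2 n t / (m + ½). The second-longest wavelength is m = 1: λ = 2 × 2.42 × 146 / 1.50 = 471 nm.

471 nm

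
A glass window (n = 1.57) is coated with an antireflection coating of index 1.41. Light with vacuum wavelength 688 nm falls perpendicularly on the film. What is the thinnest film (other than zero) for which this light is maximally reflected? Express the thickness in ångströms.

2440 Å

At the upper boundary (n = 1.0 to n = 1.41) the reflected ray undergoes a half-wave phase shift.
Bottom surface (1.41 → 1.57): reflection off a higher-index medium gives a half-wave phase shift.
The two reflections carry the same phase change, so no net offset.
So the condition for constructive reflection is 2 n t = m λ.
Minimum nonzero at m = 1: t = λ / (2 n) = 688 / (2 × 1.41) = 244 nm.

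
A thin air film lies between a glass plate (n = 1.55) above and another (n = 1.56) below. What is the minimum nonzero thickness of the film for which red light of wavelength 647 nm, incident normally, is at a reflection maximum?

162 nm

At the upper boundary (n = 1.55 to n = 1.0) the reflected ray undergoes no phase shift.
At the lower boundary (n = 1.0 to n = 1.56) the reflected ray undergoes a half-wave phase shift.
The two reflections differ by half a wavelength.
For strong reflection here: 2 n t = (m + ½) λ.
Minimum at m = 0: t = λ / (4 n) = 647 / (4 × 1.0) = 162 nm.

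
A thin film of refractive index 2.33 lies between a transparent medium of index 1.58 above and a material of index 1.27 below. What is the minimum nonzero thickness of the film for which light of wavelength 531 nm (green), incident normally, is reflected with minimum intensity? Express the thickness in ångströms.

1139 Å

Top surface (1.58 → 2.33): reflection off a higher-index medium gives a half-wave phase shift.
Ray reflecting at the bottom interface goes from n = 2.33 toward n = 1.27: no phase shift.
Exactly one π shift → a net half-wave offset.
So the condition for destructive reflection is 2 n t = m λ.
Minimum nonzero at m = 1: t = λ / (2 n) = 531 / (2 × 2.33) = 114 nm.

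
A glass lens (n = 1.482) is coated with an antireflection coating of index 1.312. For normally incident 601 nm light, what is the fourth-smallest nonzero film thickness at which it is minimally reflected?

At the upper boundary (n = 1.0 to n = 1.312) the reflected ray undergoes a half-wave phase shift.
Ray reflecting at the bottom interface goes from n = 1.312 toward n = 1.482: a half-wave phase shift.
Net: no relative phase inversion (both shifts match).
With no net inversion, destructive interference in reflection requires 2 n t = (m + ½) λ.
The fourth-smallest nonzero thickness corresponds to m = 3: t = (m + ½) λ / (2 n) = 3.50 × 601 / (2 × 1.312) = 802 nm.

802 nm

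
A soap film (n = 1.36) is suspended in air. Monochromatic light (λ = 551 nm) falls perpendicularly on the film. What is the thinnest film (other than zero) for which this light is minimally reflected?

At the upper boundary (n = 1.0 to n = 1.36) the reflected ray undergoes a half-wave phase shift.
At the lower boundary (n = 1.36 to n = 1.0) the reflected ray undergoes no phase shift.
Net: one phase inversion between the two reflected rays.
For dark reflection here: 2 n t = m λ.
Minimum nonzero at m = 1: t = λ / (2 n) = 551 / (2 × 1.36) = 203 nm.

203 nm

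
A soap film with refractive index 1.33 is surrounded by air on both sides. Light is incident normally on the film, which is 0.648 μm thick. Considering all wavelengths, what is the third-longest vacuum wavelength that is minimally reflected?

Top surface (1.0 → 1.33): reflection off a higher-index medium gives a half-wave phase shift.
At the lower boundary (n = 1.33 to n = 1.0) the reflected ray undergoes no phase shift.
Exactly one π shift → a net half-wave offset.
With one net inversion, destructive interference in reflection requires 2 n t = m λ.
λ = 2 n t / m. The third-longest wavelength is m = 3: λ = 2 × 1.33 × 648 / 3.00 = 575 nm.

575 nm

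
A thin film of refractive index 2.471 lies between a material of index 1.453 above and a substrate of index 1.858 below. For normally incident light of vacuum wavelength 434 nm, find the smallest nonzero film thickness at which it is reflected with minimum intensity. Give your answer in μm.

Ray reflecting at the top interface goes from n = 1.453 toward n = 2.471: a half-wave phase shift.
Bottom surface (2.471 → 1.858): reflection off a lower-index medium gives no phase shift.
Exactly one π shift → a net half-wave offset.
With one net inversion, destructive interference in reflection requires 2 n t = m λ.
Minimum nonzero at m = 1: t = λ / (2 n) = 434 / (2 × 2.471) = 87.8 nm.

0.0878 μm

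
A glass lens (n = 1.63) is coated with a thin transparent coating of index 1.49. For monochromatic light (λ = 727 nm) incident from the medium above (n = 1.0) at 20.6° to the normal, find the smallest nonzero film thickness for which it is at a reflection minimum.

126 nm

Ray reflecting at the top interface goes from n = 1.0 toward n = 1.49: a half-wave phase shift.
At the lower boundary (n = 1.49 to n = 1.63) the reflected ray undergoes a half-wave phase shift.
The two reflections carry the same phase change, so no net offset.
With no net inversion, destructive interference in reflection requires 2 n t cos θ_r = (m + ½) λ.
Snell's law: 1.0 sin 20.6° = 1.49 sin θ_r → sin θ_r = 0.236, cos θ_r = 0.972.
Minimum at m = 0: t = λ / (4 n cos θ_r) = 727 / (4 × 1.49 × 0.972) = 126 nm.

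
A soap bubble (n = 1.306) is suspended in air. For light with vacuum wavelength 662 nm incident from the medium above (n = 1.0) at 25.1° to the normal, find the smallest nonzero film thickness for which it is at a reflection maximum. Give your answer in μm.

Top surface (1.0 → 1.306): reflection off a higher-index medium gives a half-wave phase shift.
At the lower boundary (n = 1.306 to n = 1.0) the reflected ray undergoes no phase shift.
Net: one phase inversion between the two reflected rays.
For strong reflection here: 2 n t cos θ_r = (m + ½) λ.
Snell's law: 1.0 sin 25.1° = 1.306 sin θ_r → sin θ_r = 0.325, cos θ_r = 0.946.
Minimum at m = 0: t = λ / (4 n cos θ_r) = 662 / (4 × 1.306 × 0.946) = 134 nm.

0.134 μm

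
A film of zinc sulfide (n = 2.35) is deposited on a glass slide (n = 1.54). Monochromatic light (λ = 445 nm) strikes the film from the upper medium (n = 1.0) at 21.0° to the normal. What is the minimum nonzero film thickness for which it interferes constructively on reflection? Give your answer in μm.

Top surface (1.0 → 2.35): reflection off a higher-index medium gives a half-wave phase shift.
Ray reflecting at the bottom interface goes from n = 2.35 toward n = 1.54: no phase shift.
Exactly one π shift → a net half-wave offset.
With one net inversion, constructive interference in reflection requires 2 n t cos θ_r = (m + ½) λ.
Snell's law: 1.0 sin 21.0° = 2.35 sin θ_r → sin θ_r = 0.152, cos θ_r = 0.988.
Minimum at m = 0: t = λ / (4 n cos θ_r) = 445 / (4 × 2.35 × 0.988) = 47.9 nm.

0.0479 μm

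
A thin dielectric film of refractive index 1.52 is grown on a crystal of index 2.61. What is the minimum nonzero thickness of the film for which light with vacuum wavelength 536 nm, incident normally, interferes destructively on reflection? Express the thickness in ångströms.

Top surface (1.0 → 1.52): reflection off a higher-index medium gives a half-wave phase shift.
Bottom surface (1.52 → 2.61): reflection off a higher-index medium gives a half-wave phase shift.
Zero or two π shifts → no net half-wave offset.
So the condition for destructive reflection is 2 n t = (m + ½) λ.
Minimum at m = 0: t = λ / (4 n) = 536 / (4 × 1.52) = 88.2 nm.

882 Å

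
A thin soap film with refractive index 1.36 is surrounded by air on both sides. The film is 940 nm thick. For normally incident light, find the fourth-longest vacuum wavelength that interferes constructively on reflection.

731 nm

At the upper boundary (n = 1.0 to n = 1.36) the reflected ray undergoes a half-wave phase shift.
Ray reflecting at the bottom interface goes from n = 1.36 toward n = 1.0: no phase shift.
The two reflections differ by half a wavelength.
So the condition for constructive reflection is 2 n t = (m + ½) λ.
λ = 2 n t / (m + ½). The fourth-longest wavelength is m = 3: λ = 2 × 1.36 × 940 / 3.50 = 731 nm.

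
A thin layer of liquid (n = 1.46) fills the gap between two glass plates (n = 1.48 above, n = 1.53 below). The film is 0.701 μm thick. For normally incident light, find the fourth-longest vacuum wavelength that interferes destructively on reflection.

Ray reflecting at the top interface goes from n = 1.48 toward n = 1.46: no phase shift.
Ray reflecting at the bottom interface goes from n = 1.46 toward n = 1.53: a half-wave phase shift.
Net: one phase inversion between the two reflected rays.
With one net inversion, destructive interference in reflection requires 2 n t = m λ.
λ = 2 n t / m. The fourth-longest wavelength is m = 4: λ = 2 × 1.46 × 701 / 4.00 = 512 nm.

512 nm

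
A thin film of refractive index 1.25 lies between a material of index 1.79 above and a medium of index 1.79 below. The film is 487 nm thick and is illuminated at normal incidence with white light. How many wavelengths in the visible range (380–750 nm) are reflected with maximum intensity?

At the upper boundary (n = 1.79 to n = 1.25) the reflected ray undergoes no phase shift.
At the lower boundary (n = 1.25 to n = 1.79) the reflected ray undergoes a half-wave phase shift.
The two reflections differ by half a wavelength.
With one net inversion, constructive interference in reflection requires 2 n t = (m + ½) λ.
λ = 2 n t / (m + ½) = 1218 / (m + ½) nm.
m=1: 812 nm (IR); m=2: 487 nm (visible); m=3: 348 nm (UV).

1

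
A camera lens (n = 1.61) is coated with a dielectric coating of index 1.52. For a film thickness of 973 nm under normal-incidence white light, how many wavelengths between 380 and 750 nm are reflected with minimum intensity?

4

Ray reflecting at the top interface goes from n = 1.0 toward n = 1.52: a half-wave phase shift.
Ray reflecting at the bottom interface goes from n = 1.52 toward n = 1.61: a half-wave phase shift.
Zero or two π shifts → no net half-wave offset.
With no net inversion, destructive interference in reflection requires 2 n t = (m + ½) λ.
λ = 2 n t / (m + ½) = 2958 / (m + ½) nm.
m=3: 845 nm (IR); m=4: 657 nm (visible); m=5: 538 nm (visible); m=6: 455 nm (visible); m=7: 394 nm (visible); m=8: 348 nm (UV).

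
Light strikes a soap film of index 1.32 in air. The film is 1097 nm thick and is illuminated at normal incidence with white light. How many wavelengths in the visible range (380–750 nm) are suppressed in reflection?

Top surface (1.0 → 1.32): reflection off a higher-index medium gives a half-wave phase shift.
At the lower boundary (n = 1.32 to n = 1.0) the reflected ray undergoes no phase shift.
Net: one phase inversion between the two reflected rays.
So the condition for destructive reflection is 2 n t = m λ.
λ = 2 n t / m = 2896 / m nm.
m=3: 965 nm (IR); m=4: 724 nm (visible); m=5: 579 nm (visible); m=6: 483 nm (visible); m=7: 414 nm (visible); m=8: 362 nm (UV).

4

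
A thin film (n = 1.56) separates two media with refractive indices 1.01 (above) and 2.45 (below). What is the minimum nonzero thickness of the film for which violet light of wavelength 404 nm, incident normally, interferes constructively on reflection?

129 nm

At the upper boundary (n = 1.01 to n = 1.56) the reflected ray undergoes a half-wave phase shift.
Ray reflecting at the bottom interface goes from n = 1.56 toward n = 2.45: a half-wave phase shift.
Net: no relative phase inversion (both shifts match).
With no net inversion, constructive interference in reflection requires 2 n t = m λ.
Minimum nonzero at m = 1: t = λ / (2 n) = 404 / (2 × 1.56) = 129 nm.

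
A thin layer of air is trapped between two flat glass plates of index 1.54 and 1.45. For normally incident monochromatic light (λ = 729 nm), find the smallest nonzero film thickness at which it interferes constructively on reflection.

182 nm

Top surface (1.54 → 1.0): reflection off a lower-index medium gives no phase shift.
Ray reflecting at the bottom interface goes from n = 1.0 toward n = 1.45: a half-wave phase shift.
Exactly one π shift → a net half-wave offset.
So the condition for constructive reflection is 2 n t = (m + ½) λ.
Minimum at m = 0: t = λ / (4 n) = 729 / (4 × 1.0) = 182 nm.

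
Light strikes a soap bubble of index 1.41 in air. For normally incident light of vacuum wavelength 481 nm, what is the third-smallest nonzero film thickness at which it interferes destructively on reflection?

512 nm

At the upper boundary (n = 1.0 to n = 1.41) the reflected ray undergoes a half-wave phase shift.
Bottom surface (1.41 → 1.0): reflection off a lower-index medium gives no phase shift.
Net: one phase inversion between the two reflected rays.
So the condition for destructive reflection is 2 n t = m λ.
The third-smallest nonzero thickness corresponds to m = 3: t = m λ / (2 n) = 3.00 × 481 / (2 × 1.41) = 512 nm.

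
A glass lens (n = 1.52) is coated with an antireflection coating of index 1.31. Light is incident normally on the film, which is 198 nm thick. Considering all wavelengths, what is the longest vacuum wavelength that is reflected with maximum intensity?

Top surface (1.0 → 1.31): reflection off a higher-index medium gives a half-wave phase shift.
Bottom surface (1.31 → 1.52): reflection off a higher-index medium gives a half-wave phase shift.
Net: no relative phase inversion (both shifts match).
So the condition for constructive reflection is 2 n t = m λ.
λ = 2 n t / m. The longest wavelength is m = 1: λ = 2 × 1.31 × 198 / 1.00 = 519 nm.

519 nm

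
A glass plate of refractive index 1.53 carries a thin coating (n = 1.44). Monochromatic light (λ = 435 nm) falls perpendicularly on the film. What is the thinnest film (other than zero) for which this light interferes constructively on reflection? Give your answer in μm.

0.151 μm

At the upper boundary (n = 1.0 to n = 1.44) the reflected ray undergoes a half-wave phase shift.
Bottom surface (1.44 → 1.53): reflection off a higher-index medium gives a half-wave phase shift.
Net: no relative phase inversion (both shifts match).
So the condition for constructive reflection is 2 n t = m λ.
Minimum nonzero at m = 1: t = λ / (2 n) = 435 / (2 × 1.44) = 151 nm.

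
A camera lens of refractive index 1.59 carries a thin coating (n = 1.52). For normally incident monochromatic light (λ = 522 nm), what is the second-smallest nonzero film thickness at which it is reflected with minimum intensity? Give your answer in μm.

0.258 μm

At the upper boundary (n = 1.0 to n = 1.52) the reflected ray undergoes a half-wave phase shift.
At the lower boundary (n = 1.52 to n = 1.59) the reflected ray undergoes a half-wave phase shift.
The two reflections carry the same phase change, so no net offset.
So the condition for destructive reflection is 2 n t = (m + ½) λ.
The second-smallest nonzero thickness corresponds to m = 1: t = (m + ½) λ / (2 n) = 1.50 × 522 / (2 × 1.52) = 258 nm.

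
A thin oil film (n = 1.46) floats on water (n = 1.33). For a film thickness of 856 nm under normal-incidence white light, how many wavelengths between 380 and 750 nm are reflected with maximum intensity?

At the upper boundary (n = 1.0 to n = 1.46) the reflected ray undergoes a half-wave phase shift.
At the lower boundary (n = 1.46 to n = 1.33) the reflected ray undergoes no phase shift.
Net: one phase inversion between the two reflected rays.
With one net inversion, constructive interference in reflection requires 2 n t = (m + ½) λ.
λ = 2 n t / (m + ½) = 2500 / (m + ½) nm.
m=2: 1000 nm (IR); m=3: 714 nm (visible); m=4: 555 nm (visible); m=5: 454 nm (visible); m=6: 385 nm (visible); m=7: 333 nm (UV).

4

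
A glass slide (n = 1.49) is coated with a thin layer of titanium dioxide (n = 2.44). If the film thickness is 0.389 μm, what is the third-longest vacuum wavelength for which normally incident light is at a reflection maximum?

Top surface (1.0 → 2.44): reflection off a higher-index medium gives a half-wave phase shift.
Ray reflecting at the bottom interface goes from n = 2.44 toward n = 1.49: no phase shift.
Exactly one π shift → a net half-wave offset.
So the condition for constructive reflection is 2 n t = (m + ½) λ.
λ = 2 n t / (m + ½). The third-longest wavelength is m = 2: λ = 2 × 2.44 × 389 / 2.50 = 759 nm.

759 nm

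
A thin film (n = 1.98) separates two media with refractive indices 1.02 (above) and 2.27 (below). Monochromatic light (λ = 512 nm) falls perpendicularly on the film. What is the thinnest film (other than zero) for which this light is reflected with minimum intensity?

Top surface (1.02 → 1.98): reflection off a higher-index medium gives a half-wave phase shift.
Bottom surface (1.98 → 2.27): reflection off a higher-index medium gives a half-wave phase shift.
The two reflections carry the same phase change, so no net offset.
With no net inversion, destructive interference in reflection requires 2 n t = (m + ½) λ.
Minimum at m = 0: t = λ / (4 n) = 512 / (4 × 1.98) = 64.6 nm.

64.6 nm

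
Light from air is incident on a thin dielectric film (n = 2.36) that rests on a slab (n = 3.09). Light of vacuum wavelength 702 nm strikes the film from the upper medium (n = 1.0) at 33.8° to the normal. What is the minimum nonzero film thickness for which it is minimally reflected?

76.5 nm

At the upper boundary (n = 1.0 to n = 2.36) the reflected ray undergoes a half-wave phase shift.
At the lower boundary (n = 2.36 to n = 3.09) the reflected ray undergoes a half-wave phase shift.
The two reflections carry the same phase change, so no net offset.
With no net inversion, destructive interference in reflection requires 2 n t cos θ_r = (m + ½) λ.
Snell's law: 1.0 sin 33.8° = 2.36 sin θ_r → sin θ_r = 0.236, cos θ_r = 0.972.
Minimum at m = 0: t = λ / (4 n cos θ_r) = 702 / (4 × 2.36 × 0.972) = 76.5 nm.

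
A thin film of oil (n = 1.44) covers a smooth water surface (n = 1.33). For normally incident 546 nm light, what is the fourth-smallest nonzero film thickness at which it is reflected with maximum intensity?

664 nm

Ray reflecting at the top interface goes from n = 1.0 toward n = 1.44: a half-wave phase shift.
Bottom surface (1.44 → 1.33): reflection off a lower-index medium gives no phase shift.
Exactly one π shift → a net half-wave offset.
With one net inversion, constructive interference in reflection requires 2 n t = (m + ½) λ.
The fourth-smallest nonzero thickness corresponds to m = 3: t = (m + ½) λ / (2 n) = 3.50 × 546 / (2 × 1.44) = 664 nm.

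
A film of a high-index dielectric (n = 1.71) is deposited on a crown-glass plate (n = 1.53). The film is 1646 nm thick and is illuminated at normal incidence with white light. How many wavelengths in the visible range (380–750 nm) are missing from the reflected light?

Ray reflecting at the top interface goes from n = 1.0 toward n = 1.71: a half-wave phase shift.
Bottom surface (1.71 → 1.53): reflection off a lower-index medium gives no phase shift.
Net: one phase inversion between the two reflected rays.
With one net inversion, destructive interference in reflection requires 2 n t = m λ.
λ = 2 n t / m = 5629 / m nm.
m=7: 804 nm (IR); m=8: 704 nm (visible); m=9: 625 nm (visible); m=10: 563 nm (visible); m=11: 512 nm (visible); m=12: 469 nm (visible); m=13: 433 nm (visible); m=14: 402 nm (visible); m=15: 375 nm (UV).

7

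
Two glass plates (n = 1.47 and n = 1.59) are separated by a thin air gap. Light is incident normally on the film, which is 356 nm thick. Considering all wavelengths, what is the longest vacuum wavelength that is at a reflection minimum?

712 nm

Top surface (1.47 → 1.0): reflection off a lower-index medium gives no phase shift.
Ray reflecting at the bottom interface goes from n = 1.0 toward n = 1.59: a half-wave phase shift.
Net: one phase inversion between the two reflected rays.
So the condition for destructive reflection is 2 n t = m λ.
λ = 2 n t / m. The longest wavelength is m = 1: λ = 2 × 1.0 × 356 / 1.00 = 712 nm.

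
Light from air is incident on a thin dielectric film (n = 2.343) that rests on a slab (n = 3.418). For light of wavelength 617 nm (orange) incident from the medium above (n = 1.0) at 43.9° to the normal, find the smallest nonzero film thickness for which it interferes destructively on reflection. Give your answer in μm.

Top surface (1.0 → 2.343): reflection off a higher-index medium gives a half-wave phase shift.
Ray reflecting at the bottom interface goes from n = 2.343 toward n = 3.418: a half-wave phase shift.
Net: no relative phase inversion (both shifts match).
So the condition for destructive reflection is 2 n t cos θ_r = (m + ½) λ.
Snell's law: 1.0 sin 43.9° = 2.343 sin θ_r → sin θ_r = 0.296, cos θ_r = 0.955.
Minimum at m = 0: t = λ / (4 n cos θ_r) = 617 / (4 × 2.343 × 0.955) = 68.9 nm.

0.0689 μm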